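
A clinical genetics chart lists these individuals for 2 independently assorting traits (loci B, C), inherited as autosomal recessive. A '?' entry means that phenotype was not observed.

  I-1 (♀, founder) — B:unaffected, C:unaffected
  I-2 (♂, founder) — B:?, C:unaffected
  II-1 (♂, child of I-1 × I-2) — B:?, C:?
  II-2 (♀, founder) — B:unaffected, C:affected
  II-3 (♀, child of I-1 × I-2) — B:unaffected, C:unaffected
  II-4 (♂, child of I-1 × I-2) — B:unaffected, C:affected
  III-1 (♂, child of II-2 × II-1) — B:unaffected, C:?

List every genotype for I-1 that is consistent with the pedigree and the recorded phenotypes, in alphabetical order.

B/I-1 un ·: BB|Bb
B/I-2 ? ·: BB|Bb|bb
B/II-1 ? I-1×I-2: BB|Bb|bb
B/II-2 un ·: BB|Bb
B/II-3 un I-1×I-2: BB|Bb
B/II-4 un I-1×I-2: BB|Bb
B/III-1 un II-2×II-1: BB|Bb
⇒ B over [I-1,I-2,II-1,II-2,II-3,II-4,III-1]: 105 consistent
C/I-1 un ·: Cc
C/I-2 un ·: Cc
C/II-1 ? I-1×I-2: CC|Cc|cc
C/II-2 aff ·: cc
C/II-3 un I-1×I-2: CC|Cc
C/II-4 aff I-1×I-2: cc
C/III-1 ? II-2×II-1: Cc|cc
⇒ C over [I-1,I-2,II-1,II-2,II-3,II-4,III-1]: 8 consistent

I-1 ∈ {BB Cc, Bb Cc}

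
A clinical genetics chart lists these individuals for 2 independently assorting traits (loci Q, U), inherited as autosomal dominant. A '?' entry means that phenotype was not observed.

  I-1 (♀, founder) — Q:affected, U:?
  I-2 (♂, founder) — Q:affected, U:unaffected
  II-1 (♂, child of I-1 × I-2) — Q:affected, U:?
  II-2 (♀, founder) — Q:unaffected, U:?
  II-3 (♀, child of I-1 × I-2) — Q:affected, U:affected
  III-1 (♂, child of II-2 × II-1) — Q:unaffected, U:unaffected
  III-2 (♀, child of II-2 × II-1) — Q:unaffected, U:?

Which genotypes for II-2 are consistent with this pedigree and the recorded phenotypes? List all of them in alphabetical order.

Q/I-1 aff ·: Qq|QQ
Q/I-2 aff ·: Qq|QQ
Q/II-1 aff I-1×I-2: Qq
Q/II-2 un ·: qq
Q/II-3 aff I-1×I-2: Qq|QQ
Q/III-1 un II-2×II-1: qq
Q/III-2 un II-2×II-1: qq
⇒ Q over [I-1,I-2,II-1,II-2,II-3,III-1,III-2]: 6 consistent
U/I-1 ? ·: Uu|UU
U/I-2 un ·: uu
U/II-1 ? I-1×I-2: uu|Uu
U/II-2 ? ·: uu|Uu
U/II-3 aff I-1×I-2: Uu
U/III-1 un II-2×II-1: uu
U/III-2 ? II-2×II-1: uu|Uu|UU
⇒ U over [I-1,I-2,II-1,II-2,II-3,III-1,III-2]: 13 consistent

II-2 ∈ {qq Uu, qq uu}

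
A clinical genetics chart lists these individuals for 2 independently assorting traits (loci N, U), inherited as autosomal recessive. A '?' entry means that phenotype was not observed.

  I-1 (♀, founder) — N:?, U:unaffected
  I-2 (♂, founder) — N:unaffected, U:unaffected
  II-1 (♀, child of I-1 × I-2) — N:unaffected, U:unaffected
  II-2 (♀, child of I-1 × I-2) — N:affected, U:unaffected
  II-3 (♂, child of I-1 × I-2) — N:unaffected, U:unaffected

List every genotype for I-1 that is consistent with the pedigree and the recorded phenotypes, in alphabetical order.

I-1 ∈ {Nn UU, Nn Uu, nn UU, nn Uu}

N/I-1 ? ·: Nn|nn
N/I-2 un ·: Nn
N/II-1 un I-1×I-2: NN|Nn
N/II-2 aff I-1×I-2: nn
N/II-3 un I-1×I-2: NN|Nn
⇒ N over [I-1,I-2,II-1,II-2,II-3]: 5 consistent
U/I-1 un ·: UU|Uu
U/I-2 un ·: UU|Uu
U/II-1 un I-1×I-2: UU|Uu
U/II-2 un I-1×I-2: UU|Uu
U/II-3 un I-1×I-2: UU|Uu
⇒ U over [I-1,I-2,II-1,II-2,II-3]: 25 consistent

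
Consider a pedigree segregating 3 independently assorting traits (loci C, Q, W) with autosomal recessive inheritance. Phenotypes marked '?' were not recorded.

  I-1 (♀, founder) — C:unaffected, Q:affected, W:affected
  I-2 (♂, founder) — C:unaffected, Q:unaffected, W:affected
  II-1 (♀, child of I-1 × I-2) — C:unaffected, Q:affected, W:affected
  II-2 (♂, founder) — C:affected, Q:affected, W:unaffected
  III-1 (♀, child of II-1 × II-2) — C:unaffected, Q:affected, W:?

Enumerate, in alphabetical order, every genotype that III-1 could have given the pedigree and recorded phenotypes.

C/I-1 un ·: CC|Cc
C/I-2 un ·: CC|Cc
C/II-1 un I-1×I-2: CC|Cc
C/II-2 aff ·: cc
C/III-1 un II-1×II-2: Cc
⇒ C over [I-1,I-2,II-1,II-2,III-1]: 7 consistent
Q/I-1 aff ·: qq
Q/I-2 un ·: Qq
Q/II-1 aff I-1×I-2: qq
Q/II-2 aff ·: qq
Q/III-1 aff II-1×II-2: qq
⇒ Q over [I-1,I-2,II-1,II-2,III-1]: 1 consistent
W/I-1 aff ·: ww
W/I-2 aff ·: ww
W/II-1 aff I-1×I-2: ww
W/II-2 un ·: WW|Ww
W/III-1 ? II-1×II-2: Ww|ww
⇒ W over [I-1,I-2,II-1,II-2,III-1]: 3 consistent

III-1 ∈ {Cc qq Ww, Cc qq ww}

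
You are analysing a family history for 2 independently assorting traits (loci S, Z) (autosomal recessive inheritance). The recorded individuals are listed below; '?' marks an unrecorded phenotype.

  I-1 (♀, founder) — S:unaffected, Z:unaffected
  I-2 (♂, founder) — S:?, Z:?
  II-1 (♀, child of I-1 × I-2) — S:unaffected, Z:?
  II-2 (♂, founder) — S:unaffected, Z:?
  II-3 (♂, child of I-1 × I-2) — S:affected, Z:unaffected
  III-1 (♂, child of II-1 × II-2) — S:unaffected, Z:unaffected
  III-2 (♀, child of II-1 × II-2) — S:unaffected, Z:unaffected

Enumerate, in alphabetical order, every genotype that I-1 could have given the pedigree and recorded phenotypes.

S/I-1 un ·: Ss
S/I-2 ? ·: Ss|ss
S/II-1 un I-1×I-2: SS|Ss
S/II-2 un ·: SS|Ss
S/II-3 aff I-1×I-2: ss
S/III-1 un II-1×II-2: SS|Ss
S/III-2 un II-1×II-2: SS|Ss
⇒ S over [I-1,I-2,II-1,II-2,II-3,III-1,III-2]: 21 consistent
Z/I-1 un ·: ZZ|Zz
Z/I-2 ? ·: ZZ|Zz|zz
Z/II-1 ? I-1×I-2: ZZ|Zz|zz
Z/II-2 ? ·: ZZ|Zz|zz
Z/II-3 un I-1×I-2: ZZ|Zz
Z/III-1 un II-1×II-2: ZZ|Zz
Z/III-2 un II-1×II-2: ZZ|Zz
⇒ Z over [I-1,I-2,II-1,II-2,II-3,III-1,III-2]: 120 consistent

I-1 ∈ {Ss ZZ, Ss Zz}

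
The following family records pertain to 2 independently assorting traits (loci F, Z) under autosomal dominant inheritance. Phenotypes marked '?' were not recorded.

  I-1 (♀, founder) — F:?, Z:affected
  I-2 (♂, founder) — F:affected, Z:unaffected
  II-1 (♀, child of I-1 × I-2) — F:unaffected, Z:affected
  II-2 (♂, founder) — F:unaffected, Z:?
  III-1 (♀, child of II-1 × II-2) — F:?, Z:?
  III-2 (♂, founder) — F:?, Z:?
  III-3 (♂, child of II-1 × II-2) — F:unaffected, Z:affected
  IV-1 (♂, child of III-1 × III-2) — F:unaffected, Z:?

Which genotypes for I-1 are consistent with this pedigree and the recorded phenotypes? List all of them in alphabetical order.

I-1 ∈ {Ff ZZ, Ff Zz, ff ZZ, ff Zz}

F/I-1 ? ·: ff|Ff
F/I-2 aff ·: Ff
F/II-1 un I-1×I-2: ff
F/II-2 un ·: ff
F/III-1 ? II-1×II-2: ff
F/III-2 ? ·: ff|Ff
F/III-3 un II-1×II-2: ff
F/IV-1 un III-1×III-2: ff
⇒ F over [I-1,I-2,II-1,II-2,III-1,III-2,III-3,IV-1]: 4 consistent
Z/I-1 aff ·: Zz|ZZ
Z/I-2 un ·: zz
Z/II-1 aff I-1×I-2: Zz
Z/II-2 ? ·: zz|Zz|ZZ
Z/III-1 ? II-1×II-2: zz|Zz|ZZ
Z/III-2 ? ·: zz|Zz|ZZ
Z/III-3 aff II-1×II-2: Zz|ZZ
Z/IV-1 ? III-1×III-2: zz|Zz|ZZ
⇒ Z over [I-1,I-2,II-1,II-2,III-1,III-2,III-3,IV-1]: 126 consistent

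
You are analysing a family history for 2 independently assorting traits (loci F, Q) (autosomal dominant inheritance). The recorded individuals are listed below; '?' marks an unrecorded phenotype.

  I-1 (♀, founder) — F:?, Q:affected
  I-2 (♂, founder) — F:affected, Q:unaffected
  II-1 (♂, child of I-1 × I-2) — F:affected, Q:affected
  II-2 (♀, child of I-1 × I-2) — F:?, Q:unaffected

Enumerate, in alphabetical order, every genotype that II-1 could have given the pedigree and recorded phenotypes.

F/I-1 ? ·: ff|Ff|FF
F/I-2 aff ·: Ff|FF
F/II-1 aff I-1×I-2: Ff|FF
F/II-2 ? I-1×I-2: ff|Ff|FF
⇒ F over [I-1,I-2,II-1,II-2]: 18 consistent
Q/I-1 aff ·: Qq
Q/I-2 un ·: qq
Q/II-1 aff I-1×I-2: Qq
Q/II-2 un I-1×I-2: qq
⇒ Q over [I-1,I-2,II-1,II-2]: 1 consistent

II-1 ∈ {FF Qq, Ff Qq}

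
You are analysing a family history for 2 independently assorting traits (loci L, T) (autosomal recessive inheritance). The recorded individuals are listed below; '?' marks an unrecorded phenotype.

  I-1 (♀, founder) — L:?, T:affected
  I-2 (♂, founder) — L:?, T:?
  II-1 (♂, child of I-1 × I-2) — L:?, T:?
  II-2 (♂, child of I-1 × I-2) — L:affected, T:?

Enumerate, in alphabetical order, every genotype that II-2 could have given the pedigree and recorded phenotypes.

L/I-1 ? ·: Ll|ll
L/I-2 ? ·: Ll|ll
L/II-1 ? I-1×I-2: LL|Ll|ll
L/II-2 aff I-1×I-2: ll
⇒ L over [I-1,I-2,II-1,II-2]: 8 consistent
T/I-1 aff ·: tt
T/I-2 ? ·: TT|Tt|tt
T/II-1 ? I-1×I-2: Tt|tt
T/II-2 ? I-1×I-2: Tt|tt
⇒ T over [I-1,I-2,II-1,II-2]: 6 consistent

II-2 ∈ {ll Tt, ll tt}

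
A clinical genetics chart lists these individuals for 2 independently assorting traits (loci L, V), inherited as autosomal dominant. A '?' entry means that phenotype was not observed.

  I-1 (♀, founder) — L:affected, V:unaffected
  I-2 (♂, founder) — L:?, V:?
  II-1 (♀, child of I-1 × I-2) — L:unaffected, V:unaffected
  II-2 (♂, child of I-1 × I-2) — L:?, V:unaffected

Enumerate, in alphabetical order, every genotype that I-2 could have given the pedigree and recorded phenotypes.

I-2 ∈ {Ll Vv, Ll vv, ll Vv, ll vv}

L/I-1 aff ·: Ll
L/I-2 ? ·: ll|Ll
L/II-1 un I-1×I-2: ll
L/II-2 ? I-1×I-2: ll|Ll|LL
⇒ L over [I-1,I-2,II-1,II-2]: 5 consistent
V/I-1 un ·: vv
V/I-2 ? ·: vv|Vv
V/II-1 un I-1×I-2: vv
V/II-2 un I-1×I-2: vv
⇒ V over [I-1,I-2,II-1,II-2]: 2 consistent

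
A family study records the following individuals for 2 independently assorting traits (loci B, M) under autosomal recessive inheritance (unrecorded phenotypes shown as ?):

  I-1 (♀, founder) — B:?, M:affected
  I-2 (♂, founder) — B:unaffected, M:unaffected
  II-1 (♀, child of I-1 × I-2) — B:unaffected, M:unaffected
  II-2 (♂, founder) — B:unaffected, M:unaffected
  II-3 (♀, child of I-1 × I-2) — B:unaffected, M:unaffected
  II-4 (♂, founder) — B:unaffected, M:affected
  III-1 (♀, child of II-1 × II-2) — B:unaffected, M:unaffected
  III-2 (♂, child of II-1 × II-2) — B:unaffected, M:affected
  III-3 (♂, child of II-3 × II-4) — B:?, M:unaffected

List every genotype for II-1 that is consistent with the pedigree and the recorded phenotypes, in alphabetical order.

II-1 ∈ {BB Mm, Bb Mm}

B/I-1 ? ·: BB|Bb|bb
B/I-2 un ·: BB|Bb
B/II-1 un I-1×I-2: BB|Bb
B/II-2 un ·: BB|Bb
B/II-3 un I-1×I-2: BB|Bb
B/II-4 un ·: BB|Bb
B/III-1 un II-1×II-2: BB|Bb
B/III-2 un II-1×II-2: BB|Bb
B/III-3 ? II-3×II-4: BB|Bb|bb
⇒ B over [I-1,I-2,II-1,II-2,II-3,II-4,III-1,III-2,III-3]: 407 consistent
M/I-1 aff ·: mm
M/I-2 un ·: MM|Mm
M/II-1 un I-1×I-2: Mm
M/II-2 un ·: Mm
M/II-3 un I-1×I-2: Mm
M/II-4 aff ·: mm
M/III-1 un II-1×II-2: MM|Mm
M/III-2 aff II-1×II-2: mm
M/III-3 un II-3×II-4: Mm
⇒ M over [I-1,I-2,II-1,II-2,II-3,II-4,III-1,III-2,III-3]: 4 consistent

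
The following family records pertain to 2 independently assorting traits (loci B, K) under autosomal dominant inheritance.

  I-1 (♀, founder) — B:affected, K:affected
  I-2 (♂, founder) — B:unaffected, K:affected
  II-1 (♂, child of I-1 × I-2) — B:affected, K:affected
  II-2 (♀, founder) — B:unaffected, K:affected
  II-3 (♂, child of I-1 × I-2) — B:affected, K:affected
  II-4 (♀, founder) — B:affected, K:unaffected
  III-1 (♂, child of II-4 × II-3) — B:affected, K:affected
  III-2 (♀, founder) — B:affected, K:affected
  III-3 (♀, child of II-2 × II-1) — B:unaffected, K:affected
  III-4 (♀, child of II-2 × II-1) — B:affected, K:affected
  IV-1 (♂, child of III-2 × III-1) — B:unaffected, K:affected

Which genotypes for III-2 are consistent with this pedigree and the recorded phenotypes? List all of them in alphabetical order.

III-2 ∈ {Bb KK, Bb Kk}

B/I-1 aff ·: Bb|BB
B/I-2 un ·: bb
B/II-1 aff I-1×I-2: Bb
B/II-2 un ·: bb
B/II-3 aff I-1×I-2: Bb
B/II-4 aff ·: Bb|BB
B/III-1 aff II-4×II-3: Bb
B/III-2 aff ·: Bb
B/III-3 un II-2×II-1: bb
B/III-4 aff II-2×II-1: Bb
B/IV-1 un III-2×III-1: bb
⇒ B over [I-1,I-2,II-1,II-2,II-3,II-4,III-1,III-2,III-3,III-4,IV-1]: 4 consistent
K/I-1 aff ·: Kk|KK
K/I-2 aff ·: Kk|KK
K/II-1 aff I-1×I-2: Kk|KK
K/II-2 aff ·: Kk|KK
K/II-3 aff I-1×I-2: Kk|KK
K/II-4 un ·: kk
K/III-1 aff II-4×II-3: Kk
K/III-2 aff ·: Kk|KK
K/III-3 aff II-2×II-1: Kk|KK
K/III-4 aff II-2×II-1: Kk|KK
K/IV-1 aff III-2×III-1: Kk|KK
⇒ K over [I-1,I-2,II-1,II-2,II-3,II-4,III-1,III-2,III-3,III-4,IV-1]: 332 consistent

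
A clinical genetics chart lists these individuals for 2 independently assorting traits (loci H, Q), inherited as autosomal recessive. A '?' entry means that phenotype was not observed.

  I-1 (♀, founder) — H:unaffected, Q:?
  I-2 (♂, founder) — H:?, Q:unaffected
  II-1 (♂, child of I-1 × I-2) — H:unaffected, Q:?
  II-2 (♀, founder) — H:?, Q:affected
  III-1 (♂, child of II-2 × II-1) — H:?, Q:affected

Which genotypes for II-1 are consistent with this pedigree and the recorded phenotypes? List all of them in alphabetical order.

II-1 ∈ {HH Qq, HH qq, Hh Qq, Hh qq}

H/I-1 un ·: HH|Hh
H/I-2 ? ·: HH|Hh|hh
H/II-1 un I-1×I-2: HH|Hh
H/II-2 ? ·: HH|Hh|hh
H/III-1 ? II-2×II-1: HH|Hh|hh
⇒ H over [I-1,I-2,II-1,II-2,III-1]: 51 consistent
Q/I-1 ? ·: QQ|Qq|qq
Q/I-2 un ·: QQ|Qq
Q/II-1 ? I-1×I-2: Qq|qq
Q/II-2 aff ·: qq
Q/III-1 aff II-2×II-1: qq
⇒ Q over [I-1,I-2,II-1,II-2,III-1]: 7 consistent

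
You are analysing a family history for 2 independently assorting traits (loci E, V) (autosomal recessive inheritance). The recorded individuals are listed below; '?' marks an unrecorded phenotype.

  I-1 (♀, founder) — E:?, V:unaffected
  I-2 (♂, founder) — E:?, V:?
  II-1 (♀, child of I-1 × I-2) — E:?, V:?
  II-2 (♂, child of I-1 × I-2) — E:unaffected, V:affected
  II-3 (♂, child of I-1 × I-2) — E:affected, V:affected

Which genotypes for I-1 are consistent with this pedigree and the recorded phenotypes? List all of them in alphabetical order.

E/I-1 ? ·: Ee|ee
E/I-2 ? ·: Ee|ee
E/II-1 ? I-1×I-2: EE|Ee|ee
E/II-2 un I-1×I-2: EE|Ee
E/II-3 aff I-1×I-2: ee
⇒ E over [I-1,I-2,II-1,II-2,II-3]: 10 consistent
V/I-1 un ·: Vv
V/I-2 ? ·: Vv|vv
V/II-1 ? I-1×I-2: VV|Vv|vv
V/II-2 aff I-1×I-2: vv
V/II-3 aff I-1×I-2: vv
⇒ V over [I-1,I-2,II-1,II-2,II-3]: 5 consistent

I-1 ∈ {Ee Vv, ee Vv}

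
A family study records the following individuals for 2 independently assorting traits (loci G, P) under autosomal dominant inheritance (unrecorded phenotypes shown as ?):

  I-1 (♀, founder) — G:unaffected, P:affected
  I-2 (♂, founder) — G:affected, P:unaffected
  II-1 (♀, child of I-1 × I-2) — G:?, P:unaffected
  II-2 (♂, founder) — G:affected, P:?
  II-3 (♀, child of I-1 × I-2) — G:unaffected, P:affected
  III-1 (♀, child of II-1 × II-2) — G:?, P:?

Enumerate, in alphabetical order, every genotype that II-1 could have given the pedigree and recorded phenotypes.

G/I-1 un ·: gg
G/I-2 aff ·: Gg
G/II-1 ? I-1×I-2: gg|Gg
G/II-2 aff ·: Gg|GG
G/II-3 un I-1×I-2: gg
G/III-1 ? II-1×II-2: gg|Gg|GG
⇒ G over [I-1,I-2,II-1,II-2,II-3,III-1]: 8 consistent
P/I-1 aff ·: Pp
P/I-2 un ·: pp
P/II-1 un I-1×I-2: pp
P/II-2 ? ·: pp|Pp|PP
P/II-3 aff I-1×I-2: Pp
P/III-1 ? II-1×II-2: pp|Pp
⇒ P over [I-1,I-2,II-1,II-2,II-3,III-1]: 4 consistent

II-1 ∈ {Gg pp, gg pp}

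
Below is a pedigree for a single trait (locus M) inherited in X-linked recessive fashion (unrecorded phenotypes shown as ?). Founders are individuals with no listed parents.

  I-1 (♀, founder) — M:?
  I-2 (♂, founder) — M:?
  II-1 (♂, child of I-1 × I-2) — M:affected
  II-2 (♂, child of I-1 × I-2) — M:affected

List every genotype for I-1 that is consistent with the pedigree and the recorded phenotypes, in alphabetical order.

M/I-1 ? ·: X^MX^m|X^mX^m
M/I-2 ? ·: X^MY|X^mY
M/II-1 aff I-1×I-2: X^mY
M/II-2 aff I-1×I-2: X^mY
⇒ M over [I-1,I-2,II-1,II-2]: 4 consistent

I-1 ∈ {X^MX^m, X^mX^m}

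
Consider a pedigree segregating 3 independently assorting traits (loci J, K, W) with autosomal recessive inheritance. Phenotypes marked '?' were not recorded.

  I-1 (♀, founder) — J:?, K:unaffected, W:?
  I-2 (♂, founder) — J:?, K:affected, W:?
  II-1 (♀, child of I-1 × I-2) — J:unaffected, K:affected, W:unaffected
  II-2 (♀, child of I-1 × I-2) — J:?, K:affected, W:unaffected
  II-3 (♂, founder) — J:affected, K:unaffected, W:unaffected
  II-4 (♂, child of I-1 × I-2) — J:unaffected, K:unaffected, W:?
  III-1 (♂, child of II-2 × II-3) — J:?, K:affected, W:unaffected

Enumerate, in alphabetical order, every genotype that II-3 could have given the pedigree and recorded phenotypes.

J/I-1 ? ·: JJ|Jj|jj
J/I-2 ? ·: JJ|Jj|jj
J/II-1 un I-1×I-2: JJ|Jj
J/II-2 ? I-1×I-2: JJ|Jj|jj
J/II-3 aff ·: jj
J/II-4 un I-1×I-2: JJ|Jj
J/III-1 ? II-2×II-3: Jj|jj
⇒ J over [I-1,I-2,II-1,II-2,II-3,II-4,III-1]: 51 consistent
K/I-1 un ·: Kk
K/I-2 aff ·: kk
K/II-1 aff I-1×I-2: kk
K/II-2 aff I-1×I-2: kk
K/II-3 un ·: Kk
K/II-4 un I-1×I-2: Kk
K/III-1 aff II-2×II-3: kk
⇒ K over [I-1,I-2,II-1,II-2,II-3,II-4,III-1]: 1 consistent
W/I-1 ? ·: WW|Ww|ww
W/I-2 ? ·: WW|Ww|ww
W/II-1 un I-1×I-2: WW|Ww
W/II-2 un I-1×I-2: WW|Ww
W/II-3 un ·: WW|Ww
W/II-4 ? I-1×I-2: WW|Ww|ww
W/III-1 un II-2×II-3: WW|Ww
⇒ W over [I-1,I-2,II-1,II-2,II-3,II-4,III-1]: 125 consistent

II-3 ∈ {jj Kk WW, jj Kk Ww}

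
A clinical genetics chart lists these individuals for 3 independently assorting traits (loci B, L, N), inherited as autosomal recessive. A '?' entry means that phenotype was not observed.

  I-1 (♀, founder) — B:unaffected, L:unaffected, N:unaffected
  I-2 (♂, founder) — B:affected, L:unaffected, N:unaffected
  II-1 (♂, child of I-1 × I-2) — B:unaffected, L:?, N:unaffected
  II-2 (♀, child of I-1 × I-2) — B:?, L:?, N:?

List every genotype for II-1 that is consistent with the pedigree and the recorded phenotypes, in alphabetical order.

B/I-1 un ·: BB|Bb
B/I-2 aff ·: bb
B/II-1 un I-1×I-2: Bb
B/II-2 ? I-1×I-2: Bb|bb
⇒ B over [I-1,I-2,II-1,II-2]: 3 consistent
L/I-1 un ·: LL|Ll
L/I-2 un ·: LL|Ll
L/II-1 ? I-1×I-2: LL|Ll|ll
L/II-2 ? I-1×I-2: LL|Ll|ll
⇒ L over [I-1,I-2,II-1,II-2]: 18 consistent
N/I-1 un ·: NN|Nn
N/I-2 un ·: NN|Nn
N/II-1 un I-1×I-2: NN|Nn
N/II-2 ? I-1×I-2: NN|Nn|nn
⇒ N over [I-1,I-2,II-1,II-2]: 15 consistent

II-1 ∈ {Bb LL NN, Bb LL Nn, Bb Ll NN, Bb Ll Nn, Bb ll NN, Bb ll Nn}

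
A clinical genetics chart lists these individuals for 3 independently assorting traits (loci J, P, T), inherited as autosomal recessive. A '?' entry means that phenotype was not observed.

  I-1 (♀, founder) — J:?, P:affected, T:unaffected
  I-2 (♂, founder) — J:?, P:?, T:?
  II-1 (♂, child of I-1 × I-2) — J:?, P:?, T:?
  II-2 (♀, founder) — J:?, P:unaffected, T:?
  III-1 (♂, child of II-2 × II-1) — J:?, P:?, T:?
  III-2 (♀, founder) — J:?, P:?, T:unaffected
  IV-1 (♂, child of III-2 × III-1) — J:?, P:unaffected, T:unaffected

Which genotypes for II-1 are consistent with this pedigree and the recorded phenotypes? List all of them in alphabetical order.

J/I-1 ? ·: JJ|Jj|jj
J/I-2 ? ·: JJ|Jj|jj
J/II-1 ? I-1×I-2: JJ|Jj|jj
J/II-2 ? ·: JJ|Jj|jj
J/III-1 ? II-2×II-1: JJ|Jj|jj
J/III-2 ? ·: JJ|Jj|jj
J/IV-1 ? III-2×III-1: JJ|Jj|jj
⇒ J over [I-1,I-2,II-1,II-2,III-1,III-2,IV-1]: 435 consistent
P/I-1 aff ·: pp
P/I-2 ? ·: PP|Pp|pp
P/II-1 ? I-1×I-2: Pp|pp
P/II-2 un ·: PP|Pp
P/III-1 ? II-2×II-1: PP|Pp|pp
P/III-2 ? ·: PP|Pp|pp
P/IV-1 un III-2×III-1: PP|Pp
⇒ P over [I-1,I-2,II-1,II-2,III-1,III-2,IV-1]: 64 consistent
T/I-1 un ·: TT|Tt
T/I-2 ? ·: TT|Tt|tt
T/II-1 ? I-1×I-2: TT|Tt|tt
T/II-2 ? ·: TT|Tt|tt
T/III-1 ? II-2×II-1: TT|Tt|tt
T/III-2 un ·: TT|Tt
T/IV-1 un III-2×III-1: TT|Tt
⇒ T over [I-1,I-2,II-1,II-2,III-1,III-2,IV-1]: 190 consistent

II-1 ∈ {JJ Pp TT, JJ Pp Tt, JJ Pp tt, JJ pp TT, JJ pp Tt, JJ pp tt, Jj Pp TT, Jj Pp Tt, Jj Pp tt, Jj pp TT, Jj pp Tt, Jj pp tt, jj Pp TT, jj Pp Tt, jj Pp tt, jj pp TT, jj pp Tt, jj pp tt}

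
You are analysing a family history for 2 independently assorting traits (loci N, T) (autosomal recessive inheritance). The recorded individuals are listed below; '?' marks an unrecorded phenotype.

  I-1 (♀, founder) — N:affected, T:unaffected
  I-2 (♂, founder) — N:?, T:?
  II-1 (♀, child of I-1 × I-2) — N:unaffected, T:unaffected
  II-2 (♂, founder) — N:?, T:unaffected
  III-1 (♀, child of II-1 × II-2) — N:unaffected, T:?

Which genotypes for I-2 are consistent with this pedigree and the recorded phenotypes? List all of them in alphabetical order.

N/I-1 aff ·: nn
N/I-2 ? ·: NN|Nn
N/II-1 un I-1×I-2: Nn
N/II-2 ? ·: NN|Nn|nn
N/III-1 un II-1×II-2: NN|Nn
⇒ N over [I-1,I-2,II-1,II-2,III-1]: 10 consistent
T/I-1 un ·: TT|Tt
T/I-2 ? ·: TT|Tt|tt
T/II-1 un I-1×I-2: TT|Tt
T/II-2 un ·: TT|Tt
T/III-1 ? II-1×II-2: TT|Tt|tt
⇒ T over [I-1,I-2,II-1,II-2,III-1]: 37 consistent

I-2 ∈ {NN TT, NN Tt, NN tt, Nn TT, Nn Tt, Nn tt}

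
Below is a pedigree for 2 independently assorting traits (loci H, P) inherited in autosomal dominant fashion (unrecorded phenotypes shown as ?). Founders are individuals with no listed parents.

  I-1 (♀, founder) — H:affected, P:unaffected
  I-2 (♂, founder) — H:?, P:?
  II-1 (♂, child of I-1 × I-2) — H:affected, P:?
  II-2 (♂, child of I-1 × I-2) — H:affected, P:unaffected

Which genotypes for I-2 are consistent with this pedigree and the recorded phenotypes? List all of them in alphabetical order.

H/I-1 aff ·: Hh|HH
H/I-2 ? ·: hh|Hh|HH
H/II-1 aff I-1×I-2: Hh|HH
H/II-2 aff I-1×I-2: Hh|HH
⇒ H over [I-1,I-2,II-1,II-2]: 15 consistent
P/I-1 un ·: pp
P/I-2 ? ·: pp|Pp
P/II-1 ? I-1×I-2: pp|Pp
P/II-2 un I-1×I-2: pp
⇒ P over [I-1,I-2,II-1,II-2]: 3 consistent

I-2 ∈ {HH Pp, HH pp, Hh Pp, Hh pp, hh Pp, hh pp}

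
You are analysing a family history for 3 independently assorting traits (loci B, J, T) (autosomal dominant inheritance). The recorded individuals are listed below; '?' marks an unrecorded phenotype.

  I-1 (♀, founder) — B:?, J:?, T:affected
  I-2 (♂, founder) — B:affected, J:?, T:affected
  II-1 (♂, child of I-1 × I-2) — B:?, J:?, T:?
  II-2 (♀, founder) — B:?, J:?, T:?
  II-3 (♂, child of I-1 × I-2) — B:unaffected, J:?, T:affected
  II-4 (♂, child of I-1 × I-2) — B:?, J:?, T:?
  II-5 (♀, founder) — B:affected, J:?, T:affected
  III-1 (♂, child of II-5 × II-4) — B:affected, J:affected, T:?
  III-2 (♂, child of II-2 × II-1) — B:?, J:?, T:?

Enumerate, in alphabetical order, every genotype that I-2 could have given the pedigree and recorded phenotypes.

I-2 ∈ {Bb JJ TT, Bb JJ Tt, Bb Jj TT, Bb Jj Tt, Bb jj TT, Bb jj Tt}

B/I-1 ? ·: bb|Bb
B/I-2 aff ·: Bb
B/II-1 ? I-1×I-2: bb|Bb|BB
B/II-2 ? ·: bb|Bb|BB
B/II-3 un I-1×I-2: bb
B/II-4 ? I-1×I-2: bb|Bb|BB
B/II-5 aff ·: Bb|BB
B/III-1 aff II-5×II-4: Bb|BB
B/III-2 ? II-2×II-1: bb|Bb|BB
⇒ B over [I-1,I-2,II-1,II-2,II-3,II-4,II-5,III-1,III-2]: 201 consistent
J/I-1 ? ·: jj|Jj|JJ
J/I-2 ? ·: jj|Jj|JJ
J/II-1 ? I-1×I-2: jj|Jj|JJ
J/II-2 ? ·: jj|Jj|JJ
J/II-3 ? I-1×I-2: jj|Jj|JJ
J/II-4 ? I-1×I-2: jj|Jj|JJ
J/II-5 ? ·: jj|Jj|JJ
J/III-1 aff II-5×II-4: Jj|JJ
J/III-2 ? II-2×II-1: jj|Jj|JJ
⇒ J over [I-1,I-2,II-1,II-2,II-3,II-4,II-5,III-1,III-2]: 1293 consistent
T/I-1 aff ·: Tt|TT
T/I-2 aff ·: Tt|TT
T/II-1 ? I-1×I-2: tt|Tt|TT
T/II-2 ? ·: tt|Tt|TT
T/II-3 aff I-1×I-2: Tt|TT
T/II-4 ? I-1×I-2: tt|Tt|TT
T/II-5 aff ·: Tt|TT
T/III-1 ? II-5×II-4: tt|Tt|TT
T/III-2 ? II-2×II-1: tt|Tt|TT
⇒ T over [I-1,I-2,II-1,II-2,II-3,II-4,II-5,III-1,III-2]: 694 consistent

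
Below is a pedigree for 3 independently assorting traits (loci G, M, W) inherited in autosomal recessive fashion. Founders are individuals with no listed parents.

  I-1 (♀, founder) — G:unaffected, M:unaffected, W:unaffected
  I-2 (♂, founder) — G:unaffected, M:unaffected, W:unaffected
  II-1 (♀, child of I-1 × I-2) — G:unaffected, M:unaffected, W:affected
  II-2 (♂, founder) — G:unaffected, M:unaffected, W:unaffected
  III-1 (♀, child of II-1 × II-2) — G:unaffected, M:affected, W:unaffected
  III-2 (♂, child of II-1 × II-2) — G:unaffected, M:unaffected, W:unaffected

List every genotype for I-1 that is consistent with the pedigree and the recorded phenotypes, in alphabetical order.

I-1 ∈ {GG MM Ww, GG Mm Ww, Gg MM Ww, Gg Mm Ww}

G/I-1 un ·: GG|Gg
G/I-2 un ·: GG|Gg
G/II-1 un I-1×I-2: GG|Gg
G/II-2 un ·: GG|Gg
G/III-1 un II-1×II-2: GG|Gg
G/III-2 un II-1×II-2: GG|Gg
⇒ G over [I-1,I-2,II-1,II-2,III-1,III-2]: 44 consistent
M/I-1 un ·: MM|Mm
M/I-2 un ·: MM|Mm
M/II-1 un I-1×I-2: Mm
M/II-2 un ·: Mm
M/III-1 aff II-1×II-2: mm
M/III-2 un II-1×II-2: MM|Mm
⇒ M over [I-1,I-2,II-1,II-2,III-1,III-2]: 6 consistent
W/I-1 un ·: Ww
W/I-2 un ·: Ww
W/II-1 aff I-1×I-2: ww
W/II-2 un ·: WW|Ww
W/III-1 un II-1×II-2: Ww
W/III-2 un II-1×II-2: Ww
⇒ W over [I-1,I-2,II-1,II-2,III-1,III-2]: 2 consistent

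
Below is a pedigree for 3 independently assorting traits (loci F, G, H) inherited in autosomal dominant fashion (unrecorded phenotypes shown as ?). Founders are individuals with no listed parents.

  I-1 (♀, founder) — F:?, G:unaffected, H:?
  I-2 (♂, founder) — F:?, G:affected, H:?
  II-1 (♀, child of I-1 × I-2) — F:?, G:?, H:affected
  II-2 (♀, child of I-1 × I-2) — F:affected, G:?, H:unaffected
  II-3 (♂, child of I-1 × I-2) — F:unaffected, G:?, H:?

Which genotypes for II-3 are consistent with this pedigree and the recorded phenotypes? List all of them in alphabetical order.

F/I-1 ? ·: ff|Ff
F/I-2 ? ·: ff|Ff
F/II-1 ? I-1×I-2: ff|Ff|FF
F/II-2 aff I-1×I-2: Ff|FF
F/II-3 un I-1×I-2: ff
⇒ F over [I-1,I-2,II-1,II-2,II-3]: 10 consistent
G/I-1 un ·: gg
G/I-2 aff ·: Gg|GG
G/II-1 ? I-1×I-2: gg|Gg
G/II-2 ? I-1×I-2: gg|Gg
G/II-3 ? I-1×I-2: gg|Gg
⇒ G over [I-1,I-2,II-1,II-2,II-3]: 9 consistent
H/I-1 ? ·: hh|Hh
H/I-2 ? ·: hh|Hh
H/II-1 aff I-1×I-2: Hh|HH
H/II-2 un I-1×I-2: hh
H/II-3 ? I-1×I-2: hh|Hh|HH
⇒ H over [I-1,I-2,II-1,II-2,II-3]: 10 consistent

II-3 ∈ {ff Gg HH, ff Gg Hh, ff Gg hh, ff gg HH, ff gg Hh, ff gg hh}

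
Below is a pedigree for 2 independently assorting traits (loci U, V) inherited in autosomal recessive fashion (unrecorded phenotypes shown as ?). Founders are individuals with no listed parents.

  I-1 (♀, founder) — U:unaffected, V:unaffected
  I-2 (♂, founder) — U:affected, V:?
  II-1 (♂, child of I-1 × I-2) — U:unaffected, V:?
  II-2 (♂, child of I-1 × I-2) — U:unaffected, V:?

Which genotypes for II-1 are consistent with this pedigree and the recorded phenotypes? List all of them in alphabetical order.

II-1 ∈ {Uu VV, Uu Vv, Uu vv}

U/I-1 un ·: UU|Uu
U/I-2 aff ·: uu
U/II-1 un I-1×I-2: Uu
U/II-2 un I-1×I-2: Uu
⇒ U over [I-1,I-2,II-1,II-2]: 2 consistent
V/I-1 un ·: VV|Vv
V/I-2 ? ·: VV|Vv|vv
V/II-1 ? I-1×I-2: VV|Vv|vv
V/II-2 ? I-1×I-2: VV|Vv|vv
⇒ V over [I-1,I-2,II-1,II-2]: 23 consistent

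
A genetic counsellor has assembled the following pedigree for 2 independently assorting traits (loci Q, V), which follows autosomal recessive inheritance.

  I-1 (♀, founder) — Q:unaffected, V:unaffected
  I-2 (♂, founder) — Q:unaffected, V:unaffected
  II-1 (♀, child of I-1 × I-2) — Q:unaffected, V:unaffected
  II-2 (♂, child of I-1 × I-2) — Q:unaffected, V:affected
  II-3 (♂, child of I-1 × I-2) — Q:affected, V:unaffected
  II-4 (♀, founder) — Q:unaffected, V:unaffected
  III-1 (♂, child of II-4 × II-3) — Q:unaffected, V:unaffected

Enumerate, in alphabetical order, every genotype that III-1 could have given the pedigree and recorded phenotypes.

III-1 ∈ {Qq VV, Qq Vv}

Q/I-1 un ·: Qq
Q/I-2 un ·: Qq
Q/II-1 un I-1×I-2: QQ|Qq
Q/II-2 un I-1×I-2: QQ|Qq
Q/II-3 aff I-1×I-2: qq
Q/II-4 un ·: QQ|Qq
Q/III-1 un II-4×II-3: Qq
⇒ Q over [I-1,I-2,II-1,II-2,II-3,II-4,III-1]: 8 consistent
V/I-1 un ·: Vv
V/I-2 un ·: Vv
V/II-1 un I-1×I-2: VV|Vv
V/II-2 aff I-1×I-2: vv
V/II-3 un I-1×I-2: VV|Vv
V/II-4 un ·: VV|Vv
V/III-1 un II-4×II-3: VV|Vv
⇒ V over [I-1,I-2,II-1,II-2,II-3,II-4,III-1]: 14 consistent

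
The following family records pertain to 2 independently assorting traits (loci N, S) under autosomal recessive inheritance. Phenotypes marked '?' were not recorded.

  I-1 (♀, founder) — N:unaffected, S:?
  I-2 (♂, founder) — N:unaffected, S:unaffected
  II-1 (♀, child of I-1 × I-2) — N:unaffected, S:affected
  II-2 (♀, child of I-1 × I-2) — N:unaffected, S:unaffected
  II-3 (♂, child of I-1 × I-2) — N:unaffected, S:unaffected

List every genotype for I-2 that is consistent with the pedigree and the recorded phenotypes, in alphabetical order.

I-2 ∈ {NN Ss, Nn Ss}

N/I-1 un ·: NN|Nn
N/I-2 un ·: NN|Nn
N/II-1 un I-1×I-2: NN|Nn
N/II-2 un I-1×I-2: NN|Nn
N/II-3 un I-1×I-2: NN|Nn
⇒ N over [I-1,I-2,II-1,II-2,II-3]: 25 consistent
S/I-1 ? ·: Ss|ss
S/I-2 un ·: Ss
S/II-1 aff I-1×I-2: ss
S/II-2 un I-1×I-2: SS|Ss
S/II-3 un I-1×I-2: SS|Ss
⇒ S over [I-1,I-2,II-1,II-2,II-3]: 5 consistent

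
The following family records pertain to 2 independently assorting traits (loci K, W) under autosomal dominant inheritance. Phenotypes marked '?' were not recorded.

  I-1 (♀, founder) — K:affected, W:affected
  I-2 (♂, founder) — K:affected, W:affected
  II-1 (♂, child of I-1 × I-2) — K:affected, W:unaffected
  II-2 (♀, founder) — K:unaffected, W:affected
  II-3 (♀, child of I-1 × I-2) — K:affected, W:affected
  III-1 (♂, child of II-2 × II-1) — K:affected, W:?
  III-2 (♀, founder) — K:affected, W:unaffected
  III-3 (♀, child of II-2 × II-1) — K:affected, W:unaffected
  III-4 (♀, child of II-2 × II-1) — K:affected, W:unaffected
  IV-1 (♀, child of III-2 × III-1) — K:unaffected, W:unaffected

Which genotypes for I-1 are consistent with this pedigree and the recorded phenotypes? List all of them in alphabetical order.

K/I-1 aff ·: Kk|KK
K/I-2 aff ·: Kk|KK
K/II-1 aff I-1×I-2: Kk|KK
K/II-2 un ·: kk
K/II-3 aff I-1×I-2: Kk|KK
K/III-1 aff II-2×II-1: Kk
K/III-2 aff ·: Kk
K/III-3 aff II-2×II-1: Kk
K/III-4 aff II-2×II-1: Kk
K/IV-1 un III-2×III-1: kk
⇒ K over [I-1,I-2,II-1,II-2,II-3,III-1,III-2,III-3,III-4,IV-1]: 13 consistent
W/I-1 aff ·: Ww
W/I-2 aff ·: Ww
W/II-1 un I-1×I-2: ww
W/II-2 aff ·: Ww
W/II-3 aff I-1×I-2: Ww|WW
W/III-1 ? II-2×II-1: ww|Ww
W/III-2 un ·: ww
W/III-3 un II-2×II-1: ww
W/III-4 un II-2×II-1: ww
W/IV-1 un III-2×III-1: ww
⇒ W over [I-1,I-2,II-1,II-2,II-3,III-1,III-2,III-3,III-4,IV-1]: 4 consistent

I-1 ∈ {KK Ww, Kk Ww}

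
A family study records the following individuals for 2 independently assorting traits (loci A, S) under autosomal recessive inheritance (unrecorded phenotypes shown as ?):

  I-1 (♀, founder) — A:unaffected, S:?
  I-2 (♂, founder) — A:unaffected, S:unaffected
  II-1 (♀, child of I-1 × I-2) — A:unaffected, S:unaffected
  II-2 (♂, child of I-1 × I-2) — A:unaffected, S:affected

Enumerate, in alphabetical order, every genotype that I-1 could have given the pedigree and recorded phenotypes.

A/I-1 un ·: AA|Aa
A/I-2 un ·: AA|Aa
A/II-1 un I-1×I-2: AA|Aa
A/II-2 un I-1×I-2: AA|Aa
⇒ A over [I-1,I-2,II-1,II-2]: 13 consistent
S/I-1 ? ·: Ss|ss
S/I-2 un ·: Ss
S/II-1 un I-1×I-2: SS|Ss
S/II-2 aff I-1×I-2: ss
⇒ S over [I-1,I-2,II-1,II-2]: 3 consistent

I-1 ∈ {AA Ss, AA ss, Aa Ss, Aa ss}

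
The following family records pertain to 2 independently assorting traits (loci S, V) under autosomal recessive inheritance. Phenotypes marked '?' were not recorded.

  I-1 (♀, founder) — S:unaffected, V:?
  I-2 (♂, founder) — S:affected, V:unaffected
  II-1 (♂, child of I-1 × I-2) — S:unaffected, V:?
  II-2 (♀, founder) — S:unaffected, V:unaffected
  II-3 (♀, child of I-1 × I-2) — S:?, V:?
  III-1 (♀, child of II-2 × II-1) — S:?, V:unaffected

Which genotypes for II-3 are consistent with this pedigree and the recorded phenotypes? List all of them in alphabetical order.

II-3 ∈ {Ss VV, Ss Vv, Ss vv, ss VV, ss Vv, ss vv}

S/I-1 un ·: SS|Ss
S/I-2 aff ·: ss
S/II-1 un I-1×I-2: Ss
S/II-2 un ·: SS|Ss
S/II-3 ? I-1×I-2: Ss|ss
S/III-1 ? II-2×II-1: SS|Ss|ss
⇒ S over [I-1,I-2,II-1,II-2,II-3,III-1]: 15 consistent
V/I-1 ? ·: VV|Vv|vv
V/I-2 un ·: VV|Vv
V/II-1 ? I-1×I-2: VV|Vv|vv
V/II-2 un ·: VV|Vv
V/II-3 ? I-1×I-2: VV|Vv|vv
V/III-1 un II-2×II-1: VV|Vv
⇒ V over [I-1,I-2,II-1,II-2,II-3,III-1]: 74 consistent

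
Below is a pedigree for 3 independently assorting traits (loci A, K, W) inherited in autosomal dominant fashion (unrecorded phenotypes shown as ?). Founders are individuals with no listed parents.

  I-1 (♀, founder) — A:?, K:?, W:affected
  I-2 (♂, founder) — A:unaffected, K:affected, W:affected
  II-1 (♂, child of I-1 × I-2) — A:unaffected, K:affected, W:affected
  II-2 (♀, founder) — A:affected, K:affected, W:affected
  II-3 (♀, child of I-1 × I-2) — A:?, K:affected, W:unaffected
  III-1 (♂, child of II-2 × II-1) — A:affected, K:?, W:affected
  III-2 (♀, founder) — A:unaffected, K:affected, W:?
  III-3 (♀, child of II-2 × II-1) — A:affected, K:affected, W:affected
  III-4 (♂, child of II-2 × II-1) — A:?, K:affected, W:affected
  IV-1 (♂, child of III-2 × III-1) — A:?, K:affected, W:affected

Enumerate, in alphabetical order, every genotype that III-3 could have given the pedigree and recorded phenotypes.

III-3 ∈ {Aa KK WW, Aa KK Ww, Aa Kk WW, Aa Kk Ww}

A/I-1 ? ·: aa|Aa
A/I-2 un ·: aa
A/II-1 un I-1×I-2: aa
A/II-2 aff ·: Aa|AA
A/II-3 ? I-1×I-2: aa|Aa
A/III-1 aff II-2×II-1: Aa
A/III-2 un ·: aa
A/III-3 aff II-2×II-1: Aa
A/III-4 ? II-2×II-1: aa|Aa
A/IV-1 ? III-2×III-1: aa|Aa
⇒ A over [I-1,I-2,II-1,II-2,II-3,III-1,III-2,III-3,III-4,IV-1]: 18 consistent
K/I-1 ? ·: kk|Kk|KK
K/I-2 aff ·: Kk|KK
K/II-1 aff I-1×I-2: Kk|KK
K/II-2 aff ·: Kk|KK
K/II-3 aff I-1×I-2: Kk|KK
K/III-1 ? II-2×II-1: kk|Kk|KK
K/III-2 aff ·: Kk|KK
K/III-3 aff II-2×II-1: Kk|KK
K/III-4 aff II-2×II-1: Kk|KK
K/IV-1 aff III-2×III-1: Kk|KK
⇒ K over [I-1,I-2,II-1,II-2,II-3,III-1,III-2,III-3,III-4,IV-1]: 729 consistent
W/I-1 aff ·: Ww
W/I-2 aff ·: Ww
W/II-1 aff I-1×I-2: Ww|WW
W/II-2 aff ·: Ww|WW
W/II-3 un I-1×I-2: ww
W/III-1 aff II-2×II-1: Ww|WW
W/III-2 ? ·: ww|Ww|WW
W/III-3 aff II-2×II-1: Ww|WW
W/III-4 aff II-2×II-1: Ww|WW
W/IV-1 aff III-2×III-1: Ww|WW
⇒ W over [I-1,I-2,II-1,II-2,II-3,III-1,III-2,III-3,III-4,IV-1]: 112 consistent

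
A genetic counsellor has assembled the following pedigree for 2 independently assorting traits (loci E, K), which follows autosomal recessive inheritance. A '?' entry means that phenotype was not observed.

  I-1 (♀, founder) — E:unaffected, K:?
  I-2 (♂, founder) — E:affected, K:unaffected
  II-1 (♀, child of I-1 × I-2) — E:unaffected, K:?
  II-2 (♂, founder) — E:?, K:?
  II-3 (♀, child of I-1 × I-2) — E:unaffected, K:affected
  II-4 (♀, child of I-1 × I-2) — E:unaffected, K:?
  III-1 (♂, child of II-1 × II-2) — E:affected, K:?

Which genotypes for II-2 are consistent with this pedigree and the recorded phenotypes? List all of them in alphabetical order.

II-2 ∈ {Ee KK, Ee Kk, Ee kk, ee KK, ee Kk, ee kk}

E/I-1 un ·: EE|Ee
E/I-2 aff ·: ee
E/II-1 un I-1×I-2: Ee
E/II-2 ? ·: Ee|ee
E/II-3 un I-1×I-2: Ee
E/II-4 un I-1×I-2: Ee
E/III-1 aff II-1×II-2: ee
⇒ E over [I-1,I-2,II-1,II-2,II-3,II-4,III-1]: 4 consistent
K/I-1 ? ·: Kk|kk
K/I-2 un ·: Kk
K/II-1 ? I-1×I-2: KK|Kk|kk
K/II-2 ? ·: KK|Kk|kk
K/II-3 aff I-1×I-2: kk
K/II-4 ? I-1×I-2: KK|Kk|kk
K/III-1 ? II-1×II-2: KK|Kk|kk
⇒ K over [I-1,I-2,II-1,II-2,II-3,II-4,III-1]: 67 consistent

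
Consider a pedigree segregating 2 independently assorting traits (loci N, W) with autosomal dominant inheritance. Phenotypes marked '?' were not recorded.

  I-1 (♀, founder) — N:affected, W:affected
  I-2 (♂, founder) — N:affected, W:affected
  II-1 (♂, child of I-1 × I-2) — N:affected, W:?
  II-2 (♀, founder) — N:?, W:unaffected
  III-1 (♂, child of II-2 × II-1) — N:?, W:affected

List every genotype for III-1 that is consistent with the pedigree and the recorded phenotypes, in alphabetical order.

N/I-1 aff ·: Nn|NN
N/I-2 aff ·: Nn|NN
N/II-1 aff I-1×I-2: Nn|NN
N/II-2 ? ·: nn|Nn|NN
N/III-1 ? II-2×II-1: nn|Nn|NN
⇒ N over [I-1,I-2,II-1,II-2,III-1]: 37 consistent
W/I-1 aff ·: Ww|WW
W/I-2 aff ·: Ww|WW
W/II-1 ? I-1×I-2: Ww|WW
W/II-2 un ·: ww
W/III-1 aff II-2×II-1: Ww
⇒ W over [I-1,I-2,II-1,II-2,III-1]: 7 consistent

III-1 ∈ {NN Ww, Nn Ww, nn Ww}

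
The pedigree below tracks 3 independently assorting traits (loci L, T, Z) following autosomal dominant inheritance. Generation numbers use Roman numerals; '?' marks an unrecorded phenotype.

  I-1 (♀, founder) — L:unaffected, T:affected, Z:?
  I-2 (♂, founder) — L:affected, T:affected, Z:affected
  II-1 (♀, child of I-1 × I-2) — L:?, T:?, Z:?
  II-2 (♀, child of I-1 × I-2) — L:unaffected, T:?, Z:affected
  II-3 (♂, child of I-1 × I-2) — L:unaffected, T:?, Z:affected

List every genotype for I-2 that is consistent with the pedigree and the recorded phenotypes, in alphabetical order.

I-2 ∈ {Ll TT ZZ, Ll TT Zz, Ll Tt ZZ, Ll Tt Zz}

L/I-1 un ·: ll
L/I-2 aff ·: Ll
L/II-1 ? I-1×I-2: ll|Ll
L/II-2 un I-1×I-2: ll
L/II-3 un I-1×I-2: ll
⇒ L over [I-1,I-2,II-1,II-2,II-3]: 2 consistent
T/I-1 aff ·: Tt|TT
T/I-2 aff ·: Tt|TT
T/II-1 ? I-1×I-2: tt|Tt|TT
T/II-2 ? I-1×I-2: tt|Tt|TT
T/II-3 ? I-1×I-2: tt|Tt|TT
⇒ T over [I-1,I-2,II-1,II-2,II-3]: 44 consistent
Z/I-1 ? ·: zz|Zz|ZZ
Z/I-2 aff ·: Zz|ZZ
Z/II-1 ? I-1×I-2: zz|Zz|ZZ
Z/II-2 aff I-1×I-2: Zz|ZZ
Z/II-3 aff I-1×I-2: Zz|ZZ
⇒ Z over [I-1,I-2,II-1,II-2,II-3]: 32 consistent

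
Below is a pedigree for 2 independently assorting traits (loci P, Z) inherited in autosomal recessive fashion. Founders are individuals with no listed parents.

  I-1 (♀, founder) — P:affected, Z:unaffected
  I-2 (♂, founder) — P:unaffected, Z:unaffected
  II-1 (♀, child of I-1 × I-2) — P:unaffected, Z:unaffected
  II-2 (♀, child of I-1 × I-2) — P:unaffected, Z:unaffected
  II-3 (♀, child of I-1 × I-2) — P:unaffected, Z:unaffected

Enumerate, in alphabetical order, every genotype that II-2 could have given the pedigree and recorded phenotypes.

II-2 ∈ {Pp ZZ, Pp Zz}

P/I-1 aff ·: pp
P/I-2 un ·: PP|Pp
P/II-1 un I-1×I-2: Pp
P/II-2 un I-1×I-2: Pp
P/II-3 un I-1×I-2: Pp
⇒ P over [I-1,I-2,II-1,II-2,II-3]: 2 consistent
Z/I-1 un ·: ZZ|Zz
Z/I-2 un ·: ZZ|Zz
Z/II-1 un I-1×I-2: ZZ|Zz
Z/II-2 un I-1×I-2: ZZ|Zz
Z/II-3 un I-1×I-2: ZZ|Zz
⇒ Z over [I-1,I-2,II-1,II-2,II-3]: 25 consistent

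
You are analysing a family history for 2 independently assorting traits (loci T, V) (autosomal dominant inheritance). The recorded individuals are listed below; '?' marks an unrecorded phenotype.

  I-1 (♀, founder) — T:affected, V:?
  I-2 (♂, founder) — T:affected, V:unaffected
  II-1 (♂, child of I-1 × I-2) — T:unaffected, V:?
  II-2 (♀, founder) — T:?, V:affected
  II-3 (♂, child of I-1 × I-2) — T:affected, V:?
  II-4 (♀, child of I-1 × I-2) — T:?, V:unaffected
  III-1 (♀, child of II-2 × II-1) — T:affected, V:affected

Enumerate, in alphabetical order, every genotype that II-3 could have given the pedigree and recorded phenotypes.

T/I-1 aff ·: Tt
T/I-2 aff ·: Tt
T/II-1 un I-1×I-2: tt
T/II-2 ? ·: Tt|TT
T/II-3 aff I-1×I-2: Tt|TT
T/II-4 ? I-1×I-2: tt|Tt|TT
T/III-1 aff II-2×II-1: Tt
⇒ T over [I-1,I-2,II-1,II-2,II-3,II-4,III-1]: 12 consistent
V/I-1 ? ·: vv|Vv
V/I-2 un ·: vv
V/II-1 ? I-1×I-2: vv|Vv
V/II-2 aff ·: Vv|VV
V/II-3 ? I-1×I-2: vv|Vv
V/II-4 un I-1×I-2: vv
V/III-1 aff II-2×II-1: Vv|VV
⇒ V over [I-1,I-2,II-1,II-2,II-3,II-4,III-1]: 14 consistent

II-3 ∈ {TT Vv, TT vv, Tt Vv, Tt vv}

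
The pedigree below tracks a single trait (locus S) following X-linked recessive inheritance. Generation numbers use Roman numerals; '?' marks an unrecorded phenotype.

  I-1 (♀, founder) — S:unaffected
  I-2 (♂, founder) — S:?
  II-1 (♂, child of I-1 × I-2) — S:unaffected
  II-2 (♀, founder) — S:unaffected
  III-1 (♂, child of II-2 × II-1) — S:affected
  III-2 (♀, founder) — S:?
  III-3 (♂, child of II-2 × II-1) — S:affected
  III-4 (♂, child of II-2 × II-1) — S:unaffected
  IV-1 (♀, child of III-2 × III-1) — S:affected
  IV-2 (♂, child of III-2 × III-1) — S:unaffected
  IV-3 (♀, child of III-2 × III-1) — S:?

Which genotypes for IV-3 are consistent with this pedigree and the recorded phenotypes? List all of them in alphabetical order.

IV-3 ∈ {X^SX^s, X^sX^s}

S/I-1 un ·: X^SX^S|X^SX^s
S/I-2 ? ·: X^SY|X^sY
S/II-1 un I-1×I-2: X^SY
S/II-2 un ·: X^SX^s
S/III-1 aff II-2×II-1: X^sY
S/III-2 ? ·: X^SX^s
S/III-3 aff II-2×II-1: X^sY
S/III-4 un II-2×II-1: X^SY
S/IV-1 aff III-2×III-1: X^sX^s
S/IV-2 un III-2×III-1: X^SY
S/IV-3 ? III-2×III-1: X^SX^s|X^sX^s
⇒ S over [I-1,I-2,II-1,II-2,III-1,III-2,III-3,III-4,IV-1,IV-2,IV-3]: 8 consistent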